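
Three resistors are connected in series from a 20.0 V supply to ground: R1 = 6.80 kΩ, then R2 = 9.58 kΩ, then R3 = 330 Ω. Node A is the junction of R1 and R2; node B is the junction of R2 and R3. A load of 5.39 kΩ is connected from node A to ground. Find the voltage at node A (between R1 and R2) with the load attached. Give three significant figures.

V ≈ 6.78 V

Below node A the series string R2+R3 = 9910 Ω sits in parallel with the 5390 Ω load: 3491 Ω.
V_A = 20.0 × 3491/(6800 + 3491) = 6.78 V.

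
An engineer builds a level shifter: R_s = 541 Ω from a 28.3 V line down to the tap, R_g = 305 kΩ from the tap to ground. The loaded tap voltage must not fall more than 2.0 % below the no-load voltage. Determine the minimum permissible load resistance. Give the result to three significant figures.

Output resistance R_th = R_s‖R_g = (541 × 305000)/305500 = 540.0 Ω.
The fractional drop is R_th/(R_th + R_L); requiring this ≤ 0.0200 gives R_L ≥ R_th(1/0.0200 − 1) = 540.0 × 49.00 = 26.5 kΩ.

R_L(min) ≈ 26.5 kΩ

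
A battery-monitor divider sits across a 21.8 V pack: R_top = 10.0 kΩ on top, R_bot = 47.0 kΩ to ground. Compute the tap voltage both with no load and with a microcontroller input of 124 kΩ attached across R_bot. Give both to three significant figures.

Unloaded: 18.0 V; loaded: 16.9 V

Open-circuit: V = 21.8 × 47.0/(10.0 + 47.0) = 18.0 V.
With the load, R_bot becomes R_bot‖R_L = 34.08 kΩ, so V = 21.8 × 34.08/44.08 = 16.9 V.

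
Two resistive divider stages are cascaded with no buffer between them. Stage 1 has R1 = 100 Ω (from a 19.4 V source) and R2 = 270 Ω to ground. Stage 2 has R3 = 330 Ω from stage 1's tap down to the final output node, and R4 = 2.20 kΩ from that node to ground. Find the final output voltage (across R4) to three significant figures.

V_out ≈ 12.0 V

Stage 2 presents R3+R4 = 2530 Ω as a load on stage 1's tap.
Stage 1's lower leg becomes R2‖(R3+R4) = 244.0 Ω, so V_mid = 19.4 × 244.0/344.0 = 13.76 V.
Stage 2 is itself unloaded: V_out = V_mid × R4/(R3+R4) = 13.76 × 2200/2530 = 12.0 V.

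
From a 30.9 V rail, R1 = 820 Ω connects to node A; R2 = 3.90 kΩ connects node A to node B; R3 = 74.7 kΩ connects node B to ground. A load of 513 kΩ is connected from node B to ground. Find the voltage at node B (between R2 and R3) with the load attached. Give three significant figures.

V ≈ 28.8 V

At node B, R3 is in parallel with the load: R3‖R_L = 65210 Ω.
Below node A the resistance is R2 + (R3‖R_L) = 69110 Ω, so V_A = 30.9 × 69110/69930 = 30.54 V.
Then V_B = V_A × (R3‖R_L)/(R2 + R3‖R_L) = 30.54 × 65210/69110 = 28.8 V.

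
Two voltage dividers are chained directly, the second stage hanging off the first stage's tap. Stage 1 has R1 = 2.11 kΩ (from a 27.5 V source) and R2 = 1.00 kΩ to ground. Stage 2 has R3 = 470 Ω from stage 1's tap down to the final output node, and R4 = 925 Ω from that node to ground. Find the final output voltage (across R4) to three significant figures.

Stage 2 presents R3+R4 = 1395 Ω as a load on stage 1's tap.
Stage 1's lower leg becomes R2‖(R3+R4) = 582.5 Ω, so V_mid = 27.5 × 582.5/2692 = 5.949 V.
Stage 2 is itself unloaded: V_out = V_mid × R4/(R3+R4) = 5.949 × 925/1395 = 3.94 V.

V_out ≈ 3.94 V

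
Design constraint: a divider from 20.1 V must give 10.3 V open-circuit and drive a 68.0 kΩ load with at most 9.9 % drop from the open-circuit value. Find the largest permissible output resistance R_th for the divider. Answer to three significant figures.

R_th ≤ 7.47 kΩ

Loading drop = R_th/(R_th + R_L) ≤ 0.0990, so R_th ≤ R_L · ε/(1−ε) = 68.0 kΩ × 0.0990/0.9010 = 7.47 kΩ.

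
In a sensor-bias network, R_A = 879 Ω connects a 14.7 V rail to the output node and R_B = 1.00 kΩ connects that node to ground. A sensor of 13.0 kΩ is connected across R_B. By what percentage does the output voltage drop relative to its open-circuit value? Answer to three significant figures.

The divider's output (Thévenin) resistance is R_A‖R_B = 467.8 Ω.
Fractional drop under load = R_th/(R_th + R_L) = 467.8 / (467.8 + 13000) = 0.03473.
So the output falls by 3.47 %.

3.47 %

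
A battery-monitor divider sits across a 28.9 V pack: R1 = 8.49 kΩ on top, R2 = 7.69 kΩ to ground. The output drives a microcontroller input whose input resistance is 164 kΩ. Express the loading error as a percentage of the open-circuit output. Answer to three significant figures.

The divider's output (Thévenin) resistance is R1‖R2 = 4.035 kΩ.
Fractional drop under load = R_th/(R_th + R_L) = 4.035 / (4.035 + 164) = 0.02401.
So the output falls by 2.40 %.

2.40 %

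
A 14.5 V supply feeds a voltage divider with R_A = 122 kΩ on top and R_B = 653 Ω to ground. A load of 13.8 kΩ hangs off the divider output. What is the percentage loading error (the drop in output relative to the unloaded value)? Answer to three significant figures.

The divider's output (Thévenin) resistance is R_A‖R_B = 649.5 Ω.
Fractional drop under load = R_th/(R_th + R_L) = 649.5 / (649.5 + 13800) = 0.04495.
So the output falls by 4.50 %.

4.50 %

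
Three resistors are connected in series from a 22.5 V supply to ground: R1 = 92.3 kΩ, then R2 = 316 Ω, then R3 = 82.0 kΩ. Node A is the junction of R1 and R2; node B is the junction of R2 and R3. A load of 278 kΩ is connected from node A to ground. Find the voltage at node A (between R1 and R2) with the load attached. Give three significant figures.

Below node A the series string R2+R3 = 82320 Ω sits in parallel with the 278000 Ω load: 63510 Ω.
V_A = 22.5 × 63510/(92300 + 63510) = 9.17 V.

V ≈ 9.17 V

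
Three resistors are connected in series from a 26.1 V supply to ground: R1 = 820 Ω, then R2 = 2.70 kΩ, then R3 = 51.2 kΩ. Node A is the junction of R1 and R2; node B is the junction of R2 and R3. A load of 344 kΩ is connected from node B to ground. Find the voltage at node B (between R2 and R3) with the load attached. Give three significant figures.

V ≈ 24.2 V

At node B, R3 is in parallel with the load: R3‖R_L = 44570 Ω.
Below node A the resistance is R2 + (R3‖R_L) = 47270 Ω, so V_A = 26.1 × 47270/48090 = 25.65 V.
Then V_B = V_A × (R3‖R_L)/(R2 + R3‖R_L) = 25.65 × 44570/47270 = 24.2 V.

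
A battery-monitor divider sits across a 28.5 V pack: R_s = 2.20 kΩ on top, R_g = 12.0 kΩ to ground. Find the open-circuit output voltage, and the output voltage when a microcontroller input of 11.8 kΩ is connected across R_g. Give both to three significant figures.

Open-circuit: V = 28.5 × 12.0/(2.20 + 12.0) = 24.1 V.
With the load, R_g becomes R_g‖R_L = 5.950 kΩ, so V = 28.5 × 5.950/8.150 = 20.8 V.

Unloaded: 24.1 V; loaded: 20.8 V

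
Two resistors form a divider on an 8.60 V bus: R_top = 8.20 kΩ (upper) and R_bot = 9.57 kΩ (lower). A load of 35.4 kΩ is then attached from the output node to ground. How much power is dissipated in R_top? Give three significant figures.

Total resistance from the source is R_top + (R_bot‖R_L) = 15.73 kΩ, so I = 8.60/15.73 kΩ = 0.5466 mA.
P = I²·R_top = (0.5466 mA)² × 8.20 kΩ = 2.45 mW.

P ≈ 2.45 mW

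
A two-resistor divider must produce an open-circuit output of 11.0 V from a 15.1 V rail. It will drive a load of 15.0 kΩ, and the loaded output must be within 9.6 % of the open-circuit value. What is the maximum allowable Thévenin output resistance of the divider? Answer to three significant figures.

R_th ≤ 1.59 kΩ

Loading drop = R_th/(R_th + R_L) ≤ 0.0960, so R_th ≤ R_L · ε/(1−ε) = 15.0 kΩ × 0.0960/0.9040 = 1.59 kΩ.
(Any R1, R2 with R2/(R1+R2) = 0.728 and R1‖R2 ≤ 1.59 kΩ will meet the spec.)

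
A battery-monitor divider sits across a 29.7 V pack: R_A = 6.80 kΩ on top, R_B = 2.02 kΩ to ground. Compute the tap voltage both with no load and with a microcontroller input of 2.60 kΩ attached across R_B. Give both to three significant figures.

Unloaded: 6.80 V; loaded: 4.25 V

Open-circuit: V = 29.7 × 2.02/(6.80 + 2.02) = 6.80 V.
With the load, R_B becomes R_B‖R_L = 1.137 kΩ, so V = 29.7 × 1.137/7.937 = 4.25 V.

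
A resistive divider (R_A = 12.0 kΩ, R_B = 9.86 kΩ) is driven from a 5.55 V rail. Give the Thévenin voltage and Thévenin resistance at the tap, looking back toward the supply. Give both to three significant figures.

V_th = 2.50 V, R_th = 5.41 kΩ

V_th is the open-circuit tap voltage: 5.55 × 9.86/(12.0 + 9.86) = 2.50 V.
With the supply zeroed, R_A and R_B appear in parallel from the tap: R_th = R_A‖R_B = (12.0 × 9.86)/21.86 = 5.41 kΩ.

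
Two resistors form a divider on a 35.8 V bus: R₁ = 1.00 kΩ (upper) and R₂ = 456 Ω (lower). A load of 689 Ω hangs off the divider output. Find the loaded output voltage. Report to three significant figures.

The load sits in parallel with R₂: R₂‖R_L = (456 × 689) / (456 + 689) = 274.4 Ω.
V_out = 35.8 × 274.4 / (1000 + 274.4) = 35.8 × 274.4/1274 = 7.71 V.

V_out ≈ 7.71 V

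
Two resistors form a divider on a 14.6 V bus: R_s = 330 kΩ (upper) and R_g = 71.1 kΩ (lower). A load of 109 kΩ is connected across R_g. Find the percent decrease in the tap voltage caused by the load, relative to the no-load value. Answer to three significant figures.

34.9 %

Unloaded V = 14.6 × 71.1/401.1 = 2.588 V.
Loaded: R_g‖R_L = 43.03 kΩ, giving V = 14.6 × 43.03/373.0 = 1.684 V.
Drop = (2.588 − 1.684) / 2.588 = 34.9 %.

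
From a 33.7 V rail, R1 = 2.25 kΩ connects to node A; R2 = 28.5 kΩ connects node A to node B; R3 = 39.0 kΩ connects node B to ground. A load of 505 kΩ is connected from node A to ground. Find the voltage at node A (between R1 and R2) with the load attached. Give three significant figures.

V ≈ 32.5 V

Below node A the series string R2+R3 = 67.50 kΩ sits in parallel with the 505 kΩ load: 59.54 kΩ.
V_A = 33.7 × 59.54/(2.25 + 59.54) = 32.5 V.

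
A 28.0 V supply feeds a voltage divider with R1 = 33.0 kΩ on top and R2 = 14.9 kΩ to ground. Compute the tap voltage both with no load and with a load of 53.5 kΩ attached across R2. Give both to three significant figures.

Unloaded: 8.71 V; loaded: 7.31 V

Open-circuit: V = 28.0 × 14.9/(33.0 + 14.9) = 8.71 V.
With the load, R2 becomes R2‖R_L = 11.65 kΩ, so V = 28.0 × 11.65/44.65 = 7.31 V.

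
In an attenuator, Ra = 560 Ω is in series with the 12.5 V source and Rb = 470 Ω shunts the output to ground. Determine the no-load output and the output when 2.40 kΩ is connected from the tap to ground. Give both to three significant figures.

Unloaded: 5.70 V; loaded: 5.16 V

Open-circuit: V = 12.5 × 470/(560 + 470) = 5.70 V.
With the load, Rb becomes Rb‖R_L = 393.0 Ω, so V = 12.5 × 393.0/953.0 = 5.16 V.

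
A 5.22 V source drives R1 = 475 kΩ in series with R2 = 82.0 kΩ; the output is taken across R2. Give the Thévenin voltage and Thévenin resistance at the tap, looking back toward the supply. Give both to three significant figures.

V_th is the open-circuit tap voltage: 5.22 × 82.0/(475 + 82.0) = 0.768 V.
With the supply zeroed, R1 and R2 appear in parallel from the tap: R_th = R1‖R2 = (475 × 82.0)/557.0 = 69.9 kΩ.

V_th = 0.768 V, R_th = 69.9 kΩ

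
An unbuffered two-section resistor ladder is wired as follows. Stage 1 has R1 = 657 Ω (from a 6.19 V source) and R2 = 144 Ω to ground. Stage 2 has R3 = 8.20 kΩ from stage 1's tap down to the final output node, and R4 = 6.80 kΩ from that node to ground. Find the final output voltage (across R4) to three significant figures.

Stage 2 presents R3+R4 = 15000 Ω as a load on stage 1's tap.
Stage 1's lower leg becomes R2‖(R3+R4) = 142.6 Ω, so V_mid = 6.19 × 142.6/799.6 = 1.104 V.
Stage 2 is itself unloaded: V_out = V_mid × R4/(R3+R4) = 1.104 × 6800/15000 = 0.501 V.

V_out ≈ 0.501 V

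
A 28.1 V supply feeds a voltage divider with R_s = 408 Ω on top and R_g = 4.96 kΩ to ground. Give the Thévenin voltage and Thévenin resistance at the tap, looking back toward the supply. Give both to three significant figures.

V_th is the open-circuit tap voltage: 28.1 × 4960/(408 + 4960) = 26.0 V.
With the supply zeroed, R_s and R_g appear in parallel from the tap: R_th = R_s‖R_g = (408 × 4960)/5368 = 377 Ω.

V_th = 26.0 V, R_th = 377 Ω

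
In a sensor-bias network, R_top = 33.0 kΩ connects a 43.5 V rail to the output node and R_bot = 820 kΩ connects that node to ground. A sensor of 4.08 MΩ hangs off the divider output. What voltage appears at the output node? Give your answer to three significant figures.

The load sits in parallel with R_bot: R_bot‖R_L = (820 × 4080) / (820 + 4080) = 682.8 kΩ.
V_out = 43.5 × 682.8 / (33.0 + 682.8) = 43.5 × 682.8/715.8 = 41.5 V.
(Unloaded it would have been 41.8 V.)

V_out ≈ 41.5 V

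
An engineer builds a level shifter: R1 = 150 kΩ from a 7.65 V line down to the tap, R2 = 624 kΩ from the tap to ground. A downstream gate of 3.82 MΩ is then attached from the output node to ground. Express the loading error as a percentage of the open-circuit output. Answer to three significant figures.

3.07 %

The divider's output (Thévenin) resistance is R1‖R2 = 120.9 kΩ.
Fractional drop under load = R_th/(R_th + R_L) = 120.9 / (120.9 + 3820) = 0.03069.
So the output falls by 3.07 %.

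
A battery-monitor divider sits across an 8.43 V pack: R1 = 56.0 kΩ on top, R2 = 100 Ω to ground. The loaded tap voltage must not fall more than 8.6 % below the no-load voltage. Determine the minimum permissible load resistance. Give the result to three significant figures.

Output resistance R_th = R1‖R2 = (56000 × 100)/56100 = 99.82 Ω.
The fractional drop is R_th/(R_th + R_L); requiring this ≤ 0.0860 gives R_L ≥ R_th(1/0.0860 − 1) = 99.82 × 10.63 = 1.06 kΩ.

R_L(min) ≈ 1.06 kΩ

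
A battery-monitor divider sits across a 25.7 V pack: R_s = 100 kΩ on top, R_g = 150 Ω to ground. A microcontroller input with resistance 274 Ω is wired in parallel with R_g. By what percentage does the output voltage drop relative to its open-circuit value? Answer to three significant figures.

The divider's output (Thévenin) resistance is R_s‖R_g = 149.8 Ω.
Fractional drop under load = R_th/(R_th + R_L) = 149.8 / (149.8 + 274) = 0.3534.
So the output falls by 35.3 %.

35.3 %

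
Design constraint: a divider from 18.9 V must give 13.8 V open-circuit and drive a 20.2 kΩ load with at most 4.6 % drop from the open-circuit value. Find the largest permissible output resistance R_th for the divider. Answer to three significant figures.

R_th ≤ 974 Ω

Loading drop = R_th/(R_th + R_L) ≤ 0.0460, so R_th ≤ R_L · ε/(1−ε) = 20.2 kΩ × 0.0460/0.9540 = 974 Ω.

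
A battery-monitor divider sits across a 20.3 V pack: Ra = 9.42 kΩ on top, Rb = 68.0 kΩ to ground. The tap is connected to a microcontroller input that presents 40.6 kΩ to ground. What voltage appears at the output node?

The load sits in parallel with Rb: Rb‖R_L = (68.0 × 40.6) / (68.0 + 40.6) = 25.42 kΩ.
V_out = 20.3 × 25.42 / (9.42 + 25.42) = 20.3 × 25.42/34.84 = 14.8 V.
(Unloaded it would have been 17.8 V.)

V_out ≈ 14.8 V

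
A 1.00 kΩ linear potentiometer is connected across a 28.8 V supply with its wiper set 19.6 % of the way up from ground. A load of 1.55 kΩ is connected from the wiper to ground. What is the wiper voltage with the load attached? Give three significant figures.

V ≈ 5.12 V

The wiper splits the pot into (1−α)R = 804.0 Ω above and αR = 196.0 Ω below.
Lower section ‖ load = 174.0 Ω.
V_wiper = 28.8 × 174.0/(804.0 + 174.0) = 5.12 V.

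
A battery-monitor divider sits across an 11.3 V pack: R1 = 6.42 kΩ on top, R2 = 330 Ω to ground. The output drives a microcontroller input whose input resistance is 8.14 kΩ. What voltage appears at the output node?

The load sits in parallel with R2: R2‖R_L = (330 × 8140) / (330 + 8140) = 317.1 Ω.
V_out = 11.3 × 317.1 / (6420 + 317.1) = 11.3 × 317.1/6737 = 0.532 V.
(Unloaded it would have been 0.552 V.)

V_out ≈ 0.532 V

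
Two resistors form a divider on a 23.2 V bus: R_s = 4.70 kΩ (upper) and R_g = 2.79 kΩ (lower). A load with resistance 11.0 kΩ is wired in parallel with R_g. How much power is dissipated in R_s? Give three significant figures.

Total resistance from the source is R_s + (R_g‖R_L) = 6.926 kΩ, so I = 23.2/6.926 kΩ = 3.350 mA.
P = I²·R_s = (3.350 mA)² × 4.70 kΩ = 52.7 mW.

P ≈ 52.7 mW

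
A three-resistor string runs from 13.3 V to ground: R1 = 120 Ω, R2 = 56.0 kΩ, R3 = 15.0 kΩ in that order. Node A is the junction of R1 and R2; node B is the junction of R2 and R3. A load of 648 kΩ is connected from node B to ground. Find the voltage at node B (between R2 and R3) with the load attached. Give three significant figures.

V ≈ 2.75 V

At node B, R3 is in parallel with the load: R3‖R_L = 14660 Ω.
Below node A the resistance is R2 + (R3‖R_L) = 70660 Ω, so V_A = 13.3 × 70660/70780 = 13.28 V.
Then V_B = V_A × (R3‖R_L)/(R2 + R3‖R_L) = 13.28 × 14660/70660 = 2.75 V.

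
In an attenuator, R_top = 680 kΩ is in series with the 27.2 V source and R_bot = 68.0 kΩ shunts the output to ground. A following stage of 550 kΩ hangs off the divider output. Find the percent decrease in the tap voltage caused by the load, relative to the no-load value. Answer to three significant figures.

Unloaded V = 27.2 × 68.0/748.0 = 2.4727 V.
Loaded: R_bot‖R_L = 60.52 kΩ, giving V = 27.2 × 60.52/740.5 = 2.2229 V.
Drop = (2.4727 − 2.2229) / 2.4727 = 10.1 %.

10.1 %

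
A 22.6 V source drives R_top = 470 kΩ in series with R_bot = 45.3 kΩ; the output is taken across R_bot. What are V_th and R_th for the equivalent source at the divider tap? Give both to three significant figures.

V_th is the open-circuit tap voltage: 22.6 × 45.3/(470 + 45.3) = 1.99 V.
With the supply zeroed, R_top and R_bot appear in parallel from the tap: R_th = R_top‖R_bot = (470 × 45.3)/515.3 = 41.3 kΩ.

V_th = 1.99 V, R_th = 41.3 kΩ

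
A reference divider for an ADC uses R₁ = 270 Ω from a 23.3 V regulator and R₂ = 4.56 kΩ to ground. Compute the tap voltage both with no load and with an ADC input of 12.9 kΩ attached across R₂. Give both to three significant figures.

Open-circuit: V = 23.3 × 4560/(270 + 4560) = 22.0 V.
With the load, R₂ becomes R₂‖R_L = 3369 Ω, so V = 23.3 × 3369/3639 = 21.6 V.

Unloaded: 22.0 V; loaded: 21.6 V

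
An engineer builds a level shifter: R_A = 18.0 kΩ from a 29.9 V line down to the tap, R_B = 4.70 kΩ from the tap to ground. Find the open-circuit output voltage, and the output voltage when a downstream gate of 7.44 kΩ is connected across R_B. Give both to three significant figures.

Unloaded: 6.19 V; loaded: 4.12 V

Open-circuit: V = 29.9 × 4.70/(18.0 + 4.70) = 6.19 V.
With the load, R_B becomes R_B‖R_L = 2.880 kΩ, so V = 29.9 × 2.880/20.88 = 4.12 V.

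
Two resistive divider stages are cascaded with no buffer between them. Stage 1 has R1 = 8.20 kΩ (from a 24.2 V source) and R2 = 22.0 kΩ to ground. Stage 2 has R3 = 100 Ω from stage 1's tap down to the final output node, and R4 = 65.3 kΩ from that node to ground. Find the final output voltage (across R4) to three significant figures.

Stage 2 presents R3+R4 = 65400 Ω as a load on stage 1's tap.
Stage 1's lower leg becomes R2‖(R3+R4) = 16460 Ω, so V_mid = 24.2 × 16460/24660 = 16.15 V.
Stage 2 is itself unloaded: V_out = V_mid × R4/(R3+R4) = 16.15 × 65300/65400 = 16.1 V.

V_out ≈ 16.1 V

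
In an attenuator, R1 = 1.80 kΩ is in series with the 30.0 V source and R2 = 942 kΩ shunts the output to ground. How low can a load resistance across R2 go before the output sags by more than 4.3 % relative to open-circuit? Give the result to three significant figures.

R_L(min) ≈ 40.0 kΩ

Output resistance R_th = R1‖R2 = (1.80 × 942)/943.8 = 1.797 kΩ.
The fractional drop is R_th/(R_th + R_L); requiring this ≤ 0.0430 gives R_L ≥ R_th(1/0.0430 − 1) = 1.797 × 22.26 = 40.0 kΩ.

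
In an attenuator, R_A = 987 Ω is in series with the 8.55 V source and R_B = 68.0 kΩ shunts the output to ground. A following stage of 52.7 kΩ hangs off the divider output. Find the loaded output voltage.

The load sits in parallel with R_B: R_B‖R_L = (68000 × 52700) / (68000 + 52700) = 29690 Ω.
V_out = 8.55 × 29690 / (987 + 29690) = 8.55 × 29690/30680 = 8.27 V.

V_out ≈ 8.27 V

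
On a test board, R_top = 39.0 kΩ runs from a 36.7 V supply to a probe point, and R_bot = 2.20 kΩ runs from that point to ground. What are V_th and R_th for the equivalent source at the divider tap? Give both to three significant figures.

V_th is the open-circuit tap voltage: 36.7 × 2.20/(39.0 + 2.20) = 1.96 V.
With the supply zeroed, R_top and R_bot appear in parallel from the tap: R_th = R_top‖R_bot = (39.0 × 2.20)/41.20 = 2.08 kΩ.

V_th = 1.96 V, R_th = 2.08 kΩ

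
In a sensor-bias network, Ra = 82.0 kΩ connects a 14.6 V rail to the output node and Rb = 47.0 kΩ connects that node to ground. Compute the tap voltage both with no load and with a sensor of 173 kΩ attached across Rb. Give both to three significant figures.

Unloaded: 5.32 V; loaded: 4.54 V

Open-circuit: V = 14.6 × 47.0/(82.0 + 47.0) = 5.32 V.
With the load, Rb becomes Rb‖R_L = 36.96 kΩ, so V = 14.6 × 36.96/119.0 = 4.54 V.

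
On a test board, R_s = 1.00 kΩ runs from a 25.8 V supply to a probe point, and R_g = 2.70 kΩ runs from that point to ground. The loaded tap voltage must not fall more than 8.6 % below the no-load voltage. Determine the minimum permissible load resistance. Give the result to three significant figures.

R_L(min) ≈ 7.76 kΩ

Output resistance R_th = R_s‖R_g = (1000 × 2700)/3700 = 729.7 Ω.
The fractional drop is R_th/(R_th + R_L); requiring this ≤ 0.0860 gives R_L ≥ R_th(1/0.0860 − 1) = 729.7 × 10.63 = 7.76 kΩ.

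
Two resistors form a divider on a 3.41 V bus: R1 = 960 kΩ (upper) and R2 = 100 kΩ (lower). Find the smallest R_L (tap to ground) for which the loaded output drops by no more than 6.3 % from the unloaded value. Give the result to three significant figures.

Output resistance R_th = R1‖R2 = (960 × 100)/1060 = 90.57 kΩ.
The fractional drop is R_th/(R_th + R_L); requiring this ≤ 0.0630 gives R_L ≥ R_th(1/0.0630 − 1) = 90.57 × 14.87 = 1.35 MΩ.

R_L(min) ≈ 1.35 MΩ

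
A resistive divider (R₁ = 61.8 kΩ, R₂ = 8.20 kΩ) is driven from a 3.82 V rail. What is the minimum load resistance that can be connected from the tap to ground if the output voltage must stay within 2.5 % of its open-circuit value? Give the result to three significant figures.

Output resistance R_th = R₁‖R₂ = (61.8 × 8.20)/70.00 = 7.239 kΩ.
The fractional drop is R_th/(R_th + R_L); requiring this ≤ 0.0250 gives R_L ≥ R_th(1/0.0250 − 1) = 7.239 × 39.00 = 282 kΩ.

R_L(min) ≈ 282 kΩ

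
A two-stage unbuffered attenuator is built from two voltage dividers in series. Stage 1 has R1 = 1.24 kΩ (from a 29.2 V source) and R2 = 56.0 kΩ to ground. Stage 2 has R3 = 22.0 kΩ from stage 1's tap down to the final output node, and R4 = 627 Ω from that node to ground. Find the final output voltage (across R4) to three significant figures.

Stage 2 presents R3+R4 = 22630 Ω as a load on stage 1's tap.
Stage 1's lower leg becomes R2‖(R3+R4) = 16120 Ω, so V_mid = 29.2 × 16120/17360 = 27.11 V.
Stage 2 is itself unloaded: V_out = V_mid × R4/(R3+R4) = 27.11 × 627/22630 = 0.751 V.

V_out ≈ 0.751 V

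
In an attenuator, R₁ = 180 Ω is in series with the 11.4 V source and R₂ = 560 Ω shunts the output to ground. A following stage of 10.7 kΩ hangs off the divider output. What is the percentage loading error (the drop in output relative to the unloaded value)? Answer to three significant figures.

1.26 %

The divider's output (Thévenin) resistance is R₁‖R₂ = 136.2 Ω.
Fractional drop under load = R_th/(R_th + R_L) = 136.2 / (136.2 + 10700) = 0.01257.
So the output falls by 1.26 %.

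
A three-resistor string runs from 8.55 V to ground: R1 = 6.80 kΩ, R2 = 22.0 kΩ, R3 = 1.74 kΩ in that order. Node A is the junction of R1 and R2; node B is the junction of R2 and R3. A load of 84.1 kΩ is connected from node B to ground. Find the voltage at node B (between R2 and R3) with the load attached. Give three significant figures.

V ≈ 0.478 V

At node B, R3 is in parallel with the load: R3‖R_L = 1.705 kΩ.
Below node A the resistance is R2 + (R3‖R_L) = 23.70 kΩ, so V_A = 8.55 × 23.70/30.50 = 6.644 V.
Then V_B = V_A × (R3‖R_L)/(R2 + R3‖R_L) = 6.644 × 1.705/23.70 = 0.478 V.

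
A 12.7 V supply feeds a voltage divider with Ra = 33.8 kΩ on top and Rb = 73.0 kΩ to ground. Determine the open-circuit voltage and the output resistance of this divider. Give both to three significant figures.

V_th = 8.68 V, R_th = 23.1 kΩ

V_th is the open-circuit tap voltage: 12.7 × 73.0/(33.8 + 73.0) = 8.68 V.
With the supply zeroed, Ra and Rb appear in parallel from the tap: R_th = Ra‖Rb = (33.8 × 73.0)/106.8 = 23.1 kΩ.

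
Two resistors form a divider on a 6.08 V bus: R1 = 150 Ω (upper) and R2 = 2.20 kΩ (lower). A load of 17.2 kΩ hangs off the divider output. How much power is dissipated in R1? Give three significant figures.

Total resistance from the source is R1 + (R2‖R_L) = 2101 Ω, so I = 6.08/2101 Ω = 2.895 mA.
P = I²·R1 = (2.895 mA)² × 150 Ω = 1.26 mW.

P ≈ 1.26 mW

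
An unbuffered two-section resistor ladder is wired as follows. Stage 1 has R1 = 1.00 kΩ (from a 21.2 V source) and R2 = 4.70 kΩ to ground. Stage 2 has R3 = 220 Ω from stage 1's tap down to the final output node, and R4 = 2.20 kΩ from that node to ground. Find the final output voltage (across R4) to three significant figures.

V_out ≈ 11.9 V

Stage 2 presents R3+R4 = 2420 Ω as a load on stage 1's tap.
Stage 1's lower leg becomes R2‖(R3+R4) = 1597 Ω, so V_mid = 21.2 × 1597/2597 = 13.04 V.
Stage 2 is itself unloaded: V_out = V_mid × R4/(R3+R4) = 13.04 × 2200/2420 = 11.9 V.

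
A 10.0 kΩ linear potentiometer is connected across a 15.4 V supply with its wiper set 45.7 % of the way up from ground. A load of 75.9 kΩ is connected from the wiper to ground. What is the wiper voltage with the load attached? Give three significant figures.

V ≈ 6.81 V

The wiper splits the pot into (1−α)R = 5.430 kΩ above and αR = 4.570 kΩ below.
Lower section ‖ load = 4.310 kΩ.
V_wiper = 15.4 × 4.310/(5.430 + 4.310) = 6.81 V.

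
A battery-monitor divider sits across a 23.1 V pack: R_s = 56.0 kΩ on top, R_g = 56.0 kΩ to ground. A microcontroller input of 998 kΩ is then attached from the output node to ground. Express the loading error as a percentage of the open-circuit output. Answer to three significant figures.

The divider's output (Thévenin) resistance is R_s‖R_g = 28.00 kΩ.
Fractional drop under load = R_th/(R_th + R_L) = 28.00 / (28.00 + 998) = 0.02729.
So the output falls by 2.73 %.

2.73 %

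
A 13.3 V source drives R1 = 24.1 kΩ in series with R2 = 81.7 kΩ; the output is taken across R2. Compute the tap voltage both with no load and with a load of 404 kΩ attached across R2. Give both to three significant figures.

Unloaded: 10.3 V; loaded: 9.82 V

Open-circuit: V = 13.3 × 81.7/(24.1 + 81.7) = 10.3 V.
With the load, R2 becomes R2‖R_L = 67.96 kΩ, so V = 13.3 × 67.96/92.06 = 9.82 V.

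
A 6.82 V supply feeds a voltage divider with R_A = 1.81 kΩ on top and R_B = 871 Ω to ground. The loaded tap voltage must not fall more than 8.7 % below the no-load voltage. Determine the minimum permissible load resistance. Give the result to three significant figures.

Output resistance R_th = R_A‖R_B = (1810 × 871)/2681 = 588.0 Ω.
The fractional drop is R_th/(R_th + R_L); requiring this ≤ 0.0870 gives R_L ≥ R_th(1/0.0870 − 1) = 588.0 × 10.49 = 6.17 kΩ.

R_L(min) ≈ 6.17 kΩ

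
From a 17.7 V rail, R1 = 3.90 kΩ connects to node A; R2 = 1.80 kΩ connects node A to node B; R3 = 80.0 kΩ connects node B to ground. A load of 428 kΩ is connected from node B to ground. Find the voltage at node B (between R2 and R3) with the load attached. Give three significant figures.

V ≈ 16.3 V

At node B, R3 is in parallel with the load: R3‖R_L = 67.40 kΩ.
Below node A the resistance is R2 + (R3‖R_L) = 69.20 kΩ, so V_A = 17.7 × 69.20/73.10 = 16.76 V.
Then V_B = V_A × (R3‖R_L)/(R2 + R3‖R_L) = 16.76 × 67.40/69.20 = 16.3 V.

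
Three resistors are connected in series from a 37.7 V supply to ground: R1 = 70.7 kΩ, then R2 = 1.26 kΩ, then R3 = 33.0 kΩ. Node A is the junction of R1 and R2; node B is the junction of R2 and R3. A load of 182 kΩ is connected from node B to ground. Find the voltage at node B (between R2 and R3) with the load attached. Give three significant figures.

At node B, R3 is in parallel with the load: R3‖R_L = 27.93 kΩ.
Below node A the resistance is R2 + (R3‖R_L) = 29.19 kΩ, so V_A = 37.7 × 29.19/99.89 = 11.02 V.
Then V_B = V_A × (R3‖R_L)/(R2 + R3‖R_L) = 11.02 × 27.93/29.19 = 10.5 V.

V ≈ 10.5 V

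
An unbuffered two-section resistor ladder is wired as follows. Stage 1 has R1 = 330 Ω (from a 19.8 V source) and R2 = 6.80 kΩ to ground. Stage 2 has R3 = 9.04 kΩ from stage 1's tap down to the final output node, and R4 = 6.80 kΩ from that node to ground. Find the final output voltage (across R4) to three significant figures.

V_out ≈ 7.95 V

Stage 2 presents R3+R4 = 15840 Ω as a load on stage 1's tap.
Stage 1's lower leg becomes R2‖(R3+R4) = 4758 Ω, so V_mid = 19.8 × 4758/5088 = 18.52 V.
Stage 2 is itself unloaded: V_out = V_mid × R4/(R3+R4) = 18.52 × 6800/15840 = 7.95 V.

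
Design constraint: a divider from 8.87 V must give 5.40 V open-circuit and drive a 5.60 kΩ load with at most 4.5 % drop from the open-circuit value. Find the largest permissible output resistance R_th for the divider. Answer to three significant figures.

Loading drop = R_th/(R_th + R_L) ≤ 0.0450, so R_th ≤ R_L · ε/(1−ε) = 5.60 kΩ × 0.0450/0.9550 = 264 Ω.
(Any R1, R2 with R2/(R1+R2) = 0.609 and R1‖R2 ≤ 264 Ω will meet the spec.)

R_th ≤ 264 Ω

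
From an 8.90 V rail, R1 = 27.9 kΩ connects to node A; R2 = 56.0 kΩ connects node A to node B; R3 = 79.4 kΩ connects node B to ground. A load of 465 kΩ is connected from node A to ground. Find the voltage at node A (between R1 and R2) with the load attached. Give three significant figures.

V ≈ 7.03 V

Below node A the series string R2+R3 = 135.4 kΩ sits in parallel with the 465 kΩ load: 104.9 kΩ.
V_A = 8.90 × 104.9/(27.9 + 104.9) = 7.03 V.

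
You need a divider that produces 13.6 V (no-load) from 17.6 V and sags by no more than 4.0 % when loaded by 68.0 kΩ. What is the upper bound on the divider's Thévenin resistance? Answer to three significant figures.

R_th ≤ 2.83 kΩ

Loading drop = R_th/(R_th + R_L) ≤ 0.0400, so R_th ≤ R_L · ε/(1−ε) = 68.0 kΩ × 0.0400/0.9600 = 2.83 kΩ.
(Any R1, R2 with R2/(R1+R2) = 0.773 and R1‖R2 ≤ 2.83 kΩ will meet the spec.)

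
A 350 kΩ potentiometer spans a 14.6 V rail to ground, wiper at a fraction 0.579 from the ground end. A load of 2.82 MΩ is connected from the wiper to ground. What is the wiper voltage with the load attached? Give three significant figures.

The wiper splits the pot into (1−α)R = 147.3 kΩ above and αR = 202.7 kΩ below.
Lower section ‖ load = 189.1 kΩ.
V_wiper = 14.6 × 189.1/(147.3 + 189.1) = 8.21 V.

V ≈ 8.21 V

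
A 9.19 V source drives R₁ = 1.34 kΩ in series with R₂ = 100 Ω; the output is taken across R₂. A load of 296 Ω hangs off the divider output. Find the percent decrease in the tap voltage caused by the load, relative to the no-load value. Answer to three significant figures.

The divider's output (Thévenin) resistance is R₁‖R₂ = 93.06 Ω.
Fractional drop under load = R_th/(R_th + R_L) = 93.06 / (93.06 + 296) = 0.2392.
So the output falls by 23.9 %.

23.9 %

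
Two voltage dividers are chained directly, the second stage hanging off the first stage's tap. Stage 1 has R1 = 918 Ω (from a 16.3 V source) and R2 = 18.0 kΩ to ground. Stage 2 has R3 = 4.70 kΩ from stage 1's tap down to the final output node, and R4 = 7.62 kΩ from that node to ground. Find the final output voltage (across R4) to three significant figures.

Stage 2 presents R3+R4 = 12320 Ω as a load on stage 1's tap.
Stage 1's lower leg becomes R2‖(R3+R4) = 7314 Ω, so V_mid = 16.3 × 7314/8232 = 14.48 V.
Stage 2 is itself unloaded: V_out = V_mid × R4/(R3+R4) = 14.48 × 7620/12320 = 8.96 V.

V_out ≈ 8.96 V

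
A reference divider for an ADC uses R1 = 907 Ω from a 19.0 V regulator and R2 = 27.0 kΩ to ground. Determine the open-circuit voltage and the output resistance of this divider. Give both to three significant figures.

V_th = 18.4 V, R_th = 878 Ω

V_th is the open-circuit tap voltage: 19.0 × 27000/(907 + 27000) = 18.4 V.
With the supply zeroed, R1 and R2 appear in parallel from the tap: R_th = R1‖R2 = (907 × 27000)/27910 = 878 Ω.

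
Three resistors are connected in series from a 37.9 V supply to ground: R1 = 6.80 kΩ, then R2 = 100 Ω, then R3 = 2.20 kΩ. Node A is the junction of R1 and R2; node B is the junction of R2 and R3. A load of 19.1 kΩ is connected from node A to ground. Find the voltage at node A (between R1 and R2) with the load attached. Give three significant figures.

Below node A the series string R2+R3 = 2300 Ω sits in parallel with the 19100 Ω load: 2053 Ω.
V_A = 37.9 × 2053/(6800 + 2053) = 8.79 V.

V ≈ 8.79 V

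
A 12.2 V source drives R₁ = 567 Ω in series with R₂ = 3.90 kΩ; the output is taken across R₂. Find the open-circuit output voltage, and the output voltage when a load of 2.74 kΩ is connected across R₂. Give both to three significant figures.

Unloaded: 10.7 V; loaded: 9.02 V

Open-circuit: V = 12.2 × 3900/(567 + 3900) = 10.7 V.
With the load, R₂ becomes R₂‖R_L = 1609 Ω, so V = 12.2 × 1609/2176 = 9.02 V.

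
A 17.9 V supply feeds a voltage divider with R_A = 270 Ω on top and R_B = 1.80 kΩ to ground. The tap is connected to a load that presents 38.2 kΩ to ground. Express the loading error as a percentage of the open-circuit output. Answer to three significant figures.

The divider's output (Thévenin) resistance is R_A‖R_B = 234.8 Ω.
Fractional drop under load = R_th/(R_th + R_L) = 234.8 / (234.8 + 38200) = 0.006109.
So the output falls by 0.611 %.

0.611 %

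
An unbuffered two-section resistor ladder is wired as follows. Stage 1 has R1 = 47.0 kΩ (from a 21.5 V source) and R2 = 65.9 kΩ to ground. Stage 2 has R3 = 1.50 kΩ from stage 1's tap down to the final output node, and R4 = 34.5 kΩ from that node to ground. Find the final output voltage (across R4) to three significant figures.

Stage 2 presents R3+R4 = 36.00 kΩ as a load on stage 1's tap.
Stage 1's lower leg becomes R2‖(R3+R4) = 23.28 kΩ, so V_mid = 21.5 × 23.28/70.28 = 7.122 V.
Stage 2 is itself unloaded: V_out = V_mid × R4/(R3+R4) = 7.122 × 34.5/36.00 = 6.83 V.

V_out ≈ 6.83 V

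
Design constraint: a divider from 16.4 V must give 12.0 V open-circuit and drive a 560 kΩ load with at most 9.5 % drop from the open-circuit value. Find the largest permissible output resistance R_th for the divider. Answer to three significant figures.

Loading drop = R_th/(R_th + R_L) ≤ 0.0950, so R_th ≤ R_L · ε/(1−ε) = 560 kΩ × 0.0950/0.9050 = 58.8 kΩ.

R_th ≤ 58.8 kΩ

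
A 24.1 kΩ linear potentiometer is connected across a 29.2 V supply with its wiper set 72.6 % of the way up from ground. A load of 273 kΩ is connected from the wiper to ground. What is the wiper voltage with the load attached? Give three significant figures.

V ≈ 20.8 V

The wiper splits the pot into (1−α)R = 6.603 kΩ above and αR = 17.50 kΩ below.
Lower section ‖ load = 16.44 kΩ.
V_wiper = 29.2 × 16.44/(6.603 + 16.44) = 20.8 V.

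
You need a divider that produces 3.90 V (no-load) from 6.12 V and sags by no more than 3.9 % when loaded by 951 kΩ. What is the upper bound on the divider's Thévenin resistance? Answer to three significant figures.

R_th ≤ 38.6 kΩ

Loading drop = R_th/(R_th + R_L) ≤ 0.0390, so R_th ≤ R_L · ε/(1−ε) = 951 kΩ × 0.0390/0.9610 = 38.6 kΩ.
(Any R1, R2 with R2/(R1+R2) = 0.637 and R1‖R2 ≤ 38.6 kΩ will meet the spec.)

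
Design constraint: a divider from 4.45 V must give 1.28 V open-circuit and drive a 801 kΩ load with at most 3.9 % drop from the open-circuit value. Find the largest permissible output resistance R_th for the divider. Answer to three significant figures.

R_th ≤ 32.5 kΩ

Loading drop = R_th/(R_th + R_L) ≤ 0.0390, so R_th ≤ R_L · ε/(1−ε) = 801 kΩ × 0.0390/0.9610 = 32.5 kΩ.
(Any R1, R2 with R2/(R1+R2) = 0.288 and R1‖R2 ≤ 32.5 kΩ will meet the spec.)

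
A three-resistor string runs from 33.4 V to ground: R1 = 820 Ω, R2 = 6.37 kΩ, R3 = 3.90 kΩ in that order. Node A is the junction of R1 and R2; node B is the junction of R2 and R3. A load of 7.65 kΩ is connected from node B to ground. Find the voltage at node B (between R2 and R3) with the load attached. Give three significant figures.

At node B, R3 is in parallel with the load: R3‖R_L = 2583 Ω.
Below node A the resistance is R2 + (R3‖R_L) = 8953 Ω, so V_A = 33.4 × 8953/9773 = 30.60 V.
Then V_B = V_A × (R3‖R_L)/(R2 + R3‖R_L) = 30.60 × 2583/8953 = 8.83 V.

V ≈ 8.83 V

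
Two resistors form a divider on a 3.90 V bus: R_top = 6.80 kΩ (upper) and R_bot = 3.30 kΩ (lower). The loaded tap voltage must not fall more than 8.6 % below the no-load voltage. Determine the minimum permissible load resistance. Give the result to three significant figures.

Output resistance R_th = R_top‖R_bot = (6.80 × 3.30)/10.10 = 2.222 kΩ.
The fractional drop is R_th/(R_th + R_L); requiring this ≤ 0.0860 gives R_L ≥ R_th(1/0.0860 − 1) = 2.222 × 10.63 = 23.6 kΩ.

R_L(min) ≈ 23.6 kΩ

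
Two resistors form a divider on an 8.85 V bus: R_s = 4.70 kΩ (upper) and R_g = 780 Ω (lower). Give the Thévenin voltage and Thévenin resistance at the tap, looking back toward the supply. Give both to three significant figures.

V_th = 1.26 V, R_th = 669 Ω

V_th is the open-circuit tap voltage: 8.85 × 780/(4700 + 780) = 1.26 V.
With the supply zeroed, R_s and R_g appear in parallel from the tap: R_th = R_s‖R_g = (4700 × 780)/5480 = 669 Ω.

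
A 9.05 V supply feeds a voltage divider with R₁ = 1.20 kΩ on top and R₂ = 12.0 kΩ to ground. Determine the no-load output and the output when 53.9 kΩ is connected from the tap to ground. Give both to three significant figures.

Open-circuit: V = 9.05 × 12.0/(1.20 + 12.0) = 8.23 V.
With the load, R₂ becomes R₂‖R_L = 9.815 kΩ, so V = 9.05 × 9.815/11.01 = 8.06 V.

Unloaded: 8.23 V; loaded: 8.06 V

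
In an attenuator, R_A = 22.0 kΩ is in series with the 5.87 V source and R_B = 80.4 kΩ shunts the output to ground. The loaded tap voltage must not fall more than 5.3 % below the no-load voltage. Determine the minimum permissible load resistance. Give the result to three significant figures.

R_L(min) ≈ 309 kΩ

Output resistance R_th = R_A‖R_B = (22.0 × 80.4)/102.4 = 17.27 kΩ.
The fractional drop is R_th/(R_th + R_L); requiring this ≤ 0.0530 gives R_L ≥ R_th(1/0.0530 − 1) = 17.27 × 17.87 = 309 kΩ.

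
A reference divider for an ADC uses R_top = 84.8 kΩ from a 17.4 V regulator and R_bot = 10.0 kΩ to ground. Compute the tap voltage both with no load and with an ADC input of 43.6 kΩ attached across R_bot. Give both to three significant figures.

Open-circuit: V = 17.4 × 10.0/(84.8 + 10.0) = 1.84 V.
With the load, R_bot becomes R_bot‖R_L = 8.134 kΩ, so V = 17.4 × 8.134/92.93 = 1.52 V.

Unloaded: 1.84 V; loaded: 1.52 V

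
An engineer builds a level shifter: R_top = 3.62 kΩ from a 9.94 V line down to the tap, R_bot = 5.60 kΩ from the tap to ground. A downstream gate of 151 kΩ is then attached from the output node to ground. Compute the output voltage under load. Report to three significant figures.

The load sits in parallel with R_bot: R_bot‖R_L = (5.60 × 151) / (5.60 + 151) = 5.400 kΩ.
V_out = 9.94 × 5.400 / (3.62 + 5.400) = 9.94 × 5.400/9.020 = 5.95 V.
(Unloaded it would have been 6.04 V.)

V_out ≈ 5.95 V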